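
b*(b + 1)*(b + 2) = b^3 + 3*b^2 + 2*b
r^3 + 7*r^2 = r^2*(r + 7)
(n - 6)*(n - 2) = n^2 - 8*n + 12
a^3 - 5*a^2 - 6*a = a*(a - 6)*(a + 1)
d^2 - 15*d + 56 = (d - 8)*(d - 7)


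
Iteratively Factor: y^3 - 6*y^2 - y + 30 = (y + 2)*(y^2 - 8*y + 15) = (y - 5)*(y + 2)*(y - 3)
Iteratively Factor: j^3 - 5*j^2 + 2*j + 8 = (j - 2)*(j^2 - 3*j - 4) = (j - 2)*(j + 1)*(j - 4)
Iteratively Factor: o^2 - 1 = (o + 1)*(o - 1)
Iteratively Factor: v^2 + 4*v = (v)*(v + 4)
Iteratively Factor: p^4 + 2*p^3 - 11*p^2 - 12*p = (p + 1)*(p^3 + p^2 - 12*p) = (p + 1)*(p + 4)*(p^2 - 3*p) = (p - 3)*(p + 1)*(p + 4)*(p)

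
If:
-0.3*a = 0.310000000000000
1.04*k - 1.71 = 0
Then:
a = -1.03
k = 1.64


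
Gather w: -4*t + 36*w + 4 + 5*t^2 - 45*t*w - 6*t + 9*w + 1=5*t^2 - 10*t + w*(45 - 45*t) + 5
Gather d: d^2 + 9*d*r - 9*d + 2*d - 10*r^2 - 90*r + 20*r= d^2 + d*(9*r - 7) - 10*r^2 - 70*r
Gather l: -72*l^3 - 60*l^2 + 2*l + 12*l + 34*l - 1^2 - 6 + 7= -72*l^3 - 60*l^2 + 48*l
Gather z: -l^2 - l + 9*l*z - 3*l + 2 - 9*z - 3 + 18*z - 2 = -l^2 - 4*l + z*(9*l + 9) - 3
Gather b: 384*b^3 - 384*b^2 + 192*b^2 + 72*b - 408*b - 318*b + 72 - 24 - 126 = 384*b^3 - 192*b^2 - 654*b - 78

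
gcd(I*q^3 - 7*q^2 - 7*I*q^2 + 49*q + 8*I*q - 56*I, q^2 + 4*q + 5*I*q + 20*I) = 1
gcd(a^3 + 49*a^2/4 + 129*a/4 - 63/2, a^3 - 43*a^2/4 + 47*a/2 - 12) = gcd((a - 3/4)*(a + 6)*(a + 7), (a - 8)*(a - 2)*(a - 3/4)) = a - 3/4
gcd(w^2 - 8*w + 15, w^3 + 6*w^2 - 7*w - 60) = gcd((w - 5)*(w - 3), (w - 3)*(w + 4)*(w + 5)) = w - 3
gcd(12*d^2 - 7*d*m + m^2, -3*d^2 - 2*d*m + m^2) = 3*d - m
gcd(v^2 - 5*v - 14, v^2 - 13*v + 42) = v - 7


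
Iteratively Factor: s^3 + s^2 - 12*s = (s)*(s^2 + s - 12) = s*(s - 3)*(s + 4)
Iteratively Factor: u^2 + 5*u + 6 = (u + 2)*(u + 3)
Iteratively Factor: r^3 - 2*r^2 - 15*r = (r - 5)*(r^2 + 3*r) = (r - 5)*(r + 3)*(r)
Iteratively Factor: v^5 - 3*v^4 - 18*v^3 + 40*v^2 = (v)*(v^4 - 3*v^3 - 18*v^2 + 40*v) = v^2*(v^3 - 3*v^2 - 18*v + 40) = v^2*(v + 4)*(v^2 - 7*v + 10) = v^2*(v - 5)*(v + 4)*(v - 2)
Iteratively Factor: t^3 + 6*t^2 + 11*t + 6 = (t + 3)*(t^2 + 3*t + 2) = (t + 2)*(t + 3)*(t + 1)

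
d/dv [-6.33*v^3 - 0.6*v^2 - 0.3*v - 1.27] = -18.99*v^2 - 1.2*v - 0.3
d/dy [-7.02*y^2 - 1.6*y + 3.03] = -14.04*y - 1.6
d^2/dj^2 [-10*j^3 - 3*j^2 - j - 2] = -60*j - 6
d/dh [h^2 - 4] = 2*h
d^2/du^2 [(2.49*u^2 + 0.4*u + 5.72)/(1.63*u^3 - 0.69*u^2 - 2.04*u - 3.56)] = (13.231362*u^6 + 6.37656*u^5 + 229.348824*u^4 + 95.3842560000001*u^3 - 106.626288*u^2 + 241.565568*u + 76.812096)/(4.330747*u^9 - 5.499783*u^8 - 13.932099*u^7 - 14.937873*u^6 + 41.460084*u^5 + 57.327012*u^4 + 23.417904*u^3 - 70.68024*u^2 - 77.562432*u - 45.118016)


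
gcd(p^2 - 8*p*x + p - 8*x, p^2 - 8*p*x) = -p + 8*x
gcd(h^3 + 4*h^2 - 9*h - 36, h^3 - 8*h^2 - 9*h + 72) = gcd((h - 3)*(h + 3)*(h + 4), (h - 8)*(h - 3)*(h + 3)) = h^2 - 9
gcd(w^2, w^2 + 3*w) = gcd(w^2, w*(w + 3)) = w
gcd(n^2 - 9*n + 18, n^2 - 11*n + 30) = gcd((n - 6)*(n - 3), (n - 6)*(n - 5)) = n - 6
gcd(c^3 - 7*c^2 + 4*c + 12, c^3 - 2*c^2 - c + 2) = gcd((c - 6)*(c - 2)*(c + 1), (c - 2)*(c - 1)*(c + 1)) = c^2 - c - 2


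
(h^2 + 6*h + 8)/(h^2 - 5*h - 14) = (h + 4)/(h - 7)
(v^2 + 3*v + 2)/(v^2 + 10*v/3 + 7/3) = 3*(v + 2)/(3*v + 7)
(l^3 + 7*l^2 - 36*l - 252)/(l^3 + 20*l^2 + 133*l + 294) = (l - 6)/(l + 7)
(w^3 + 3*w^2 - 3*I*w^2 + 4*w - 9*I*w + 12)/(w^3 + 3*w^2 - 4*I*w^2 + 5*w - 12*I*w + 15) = (w - 4*I)/(w - 5*I)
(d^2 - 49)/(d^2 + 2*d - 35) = (d - 7)/(d - 5)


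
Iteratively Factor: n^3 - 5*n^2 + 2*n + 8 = (n + 1)*(n^2 - 6*n + 8) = (n - 2)*(n + 1)*(n - 4)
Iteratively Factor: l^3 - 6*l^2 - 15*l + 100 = (l + 4)*(l^2 - 10*l + 25) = (l - 5)*(l + 4)*(l - 5)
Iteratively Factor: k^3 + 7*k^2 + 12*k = (k)*(k^2 + 7*k + 12) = k*(k + 3)*(k + 4)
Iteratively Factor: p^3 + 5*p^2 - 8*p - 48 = (p - 3)*(p^2 + 8*p + 16) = (p - 3)*(p + 4)*(p + 4)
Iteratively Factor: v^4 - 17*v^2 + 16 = (v - 4)*(v^3 + 4*v^2 - v - 4) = (v - 4)*(v - 1)*(v^2 + 5*v + 4) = (v - 4)*(v - 1)*(v + 1)*(v + 4)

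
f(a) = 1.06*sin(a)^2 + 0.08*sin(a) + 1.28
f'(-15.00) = 0.99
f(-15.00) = 1.68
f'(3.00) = -0.38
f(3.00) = 1.31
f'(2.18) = -1.04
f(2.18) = 2.06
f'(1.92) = -0.71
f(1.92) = 2.29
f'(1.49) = 0.18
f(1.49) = 2.41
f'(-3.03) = 0.16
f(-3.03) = 1.28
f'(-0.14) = -0.21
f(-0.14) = 1.29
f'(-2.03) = 0.81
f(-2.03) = 2.06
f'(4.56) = 0.31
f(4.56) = 2.24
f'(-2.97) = 0.28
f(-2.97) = 1.30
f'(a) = 2.12*sin(a)*cos(a) + 0.08*cos(a)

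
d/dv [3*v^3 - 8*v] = 9*v^2 - 8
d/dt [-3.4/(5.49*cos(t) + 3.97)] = -18.666*sin(t)/(5.49*cos(t) + 3.97)^2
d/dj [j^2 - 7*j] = 2*j - 7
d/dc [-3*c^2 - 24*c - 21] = -6*c - 24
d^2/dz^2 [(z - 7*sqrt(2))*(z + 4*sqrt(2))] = 2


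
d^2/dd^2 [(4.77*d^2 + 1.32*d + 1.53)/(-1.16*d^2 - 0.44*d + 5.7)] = (1.31683200000001*d^3 - 201.588048*d^2 - 57.052512*d - 337.400856)/(1.560896*d^6 + 1.776192*d^5 - 22.336032*d^4 - 17.370496*d^3 + 109.75464*d^2 + 42.8868*d - 185.193)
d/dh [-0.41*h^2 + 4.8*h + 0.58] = 4.8 - 0.82*h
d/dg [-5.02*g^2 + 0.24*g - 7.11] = 0.24 - 10.04*g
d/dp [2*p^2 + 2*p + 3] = 4*p + 2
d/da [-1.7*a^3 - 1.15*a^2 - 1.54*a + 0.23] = -5.1*a^2 - 2.3*a - 1.54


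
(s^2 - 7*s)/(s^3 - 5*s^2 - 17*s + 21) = s/(s^2 + 2*s - 3)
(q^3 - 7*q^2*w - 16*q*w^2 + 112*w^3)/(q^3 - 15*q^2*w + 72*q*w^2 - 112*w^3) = (q + 4*w)/(q - 4*w)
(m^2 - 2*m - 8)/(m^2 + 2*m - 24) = (m + 2)/(m + 6)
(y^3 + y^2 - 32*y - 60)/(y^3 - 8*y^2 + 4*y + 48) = (y + 5)/(y - 4)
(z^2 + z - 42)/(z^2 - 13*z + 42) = (z + 7)/(z - 7)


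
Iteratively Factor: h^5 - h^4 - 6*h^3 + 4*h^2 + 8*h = (h - 2)*(h^4 + h^3 - 4*h^2 - 4*h) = (h - 2)^2*(h^3 + 3*h^2 + 2*h) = h*(h - 2)^2*(h^2 + 3*h + 2) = h*(h - 2)^2*(h + 2)*(h + 1)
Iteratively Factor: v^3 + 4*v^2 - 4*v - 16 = (v + 4)*(v^2 - 4) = (v + 2)*(v + 4)*(v - 2)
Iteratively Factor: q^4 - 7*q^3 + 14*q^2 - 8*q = (q - 2)*(q^3 - 5*q^2 + 4*q) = q*(q - 2)*(q^2 - 5*q + 4) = q*(q - 2)*(q - 1)*(q - 4)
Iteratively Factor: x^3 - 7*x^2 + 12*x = (x - 3)*(x^2 - 4*x) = x*(x - 3)*(x - 4)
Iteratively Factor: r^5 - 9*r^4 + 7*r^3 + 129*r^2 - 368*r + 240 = (r - 5)*(r^4 - 4*r^3 - 13*r^2 + 64*r - 48) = (r - 5)*(r - 4)*(r^3 - 13*r + 12) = (r - 5)*(r - 4)*(r - 3)*(r^2 + 3*r - 4) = (r - 5)*(r - 4)*(r - 3)*(r + 4)*(r - 1)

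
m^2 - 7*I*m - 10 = (m - 5*I)*(m - 2*I)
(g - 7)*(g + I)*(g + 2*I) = g^3 - 7*g^2 + 3*I*g^2 - 2*g - 21*I*g + 14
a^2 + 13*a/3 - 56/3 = (a - 8/3)*(a + 7)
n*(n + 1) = n^2 + n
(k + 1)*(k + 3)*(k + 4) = k^3 + 8*k^2 + 19*k + 12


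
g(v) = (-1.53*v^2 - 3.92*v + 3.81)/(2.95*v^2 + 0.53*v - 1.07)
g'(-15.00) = 0.01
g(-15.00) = -0.43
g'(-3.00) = 0.27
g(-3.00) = 0.08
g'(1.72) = 0.01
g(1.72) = -0.87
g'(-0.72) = 3575.79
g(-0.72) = 75.17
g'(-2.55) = 0.43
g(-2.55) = 0.23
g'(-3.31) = 0.21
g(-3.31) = 0.00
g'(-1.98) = 0.92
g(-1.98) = 0.59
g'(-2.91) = 0.30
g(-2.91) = 0.10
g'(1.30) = -0.22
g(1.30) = -0.84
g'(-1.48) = 2.55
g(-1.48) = 1.36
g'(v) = (-5.9*v - 0.53)*(-1.53*v^2 - 3.92*v + 3.81)/(2.95*v^2 + 0.53*v - 1.07)^2 + (-3.06*v - 3.92)/(2.95*v^2 + 0.53*v - 1.07)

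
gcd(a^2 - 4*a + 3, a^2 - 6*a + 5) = a - 1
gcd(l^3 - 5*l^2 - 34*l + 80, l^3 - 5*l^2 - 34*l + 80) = l^3 - 5*l^2 - 34*l + 80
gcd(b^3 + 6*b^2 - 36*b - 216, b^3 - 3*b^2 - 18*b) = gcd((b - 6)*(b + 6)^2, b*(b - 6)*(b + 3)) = b - 6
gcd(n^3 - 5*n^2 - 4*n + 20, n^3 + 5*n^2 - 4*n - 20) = n^2 - 4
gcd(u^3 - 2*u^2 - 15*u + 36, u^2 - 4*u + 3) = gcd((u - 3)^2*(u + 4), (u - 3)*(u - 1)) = u - 3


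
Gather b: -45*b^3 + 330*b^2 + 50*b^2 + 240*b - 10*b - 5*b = -45*b^3 + 380*b^2 + 225*b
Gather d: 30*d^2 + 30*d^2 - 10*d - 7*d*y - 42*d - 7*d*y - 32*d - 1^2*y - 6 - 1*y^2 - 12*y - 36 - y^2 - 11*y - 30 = 60*d^2 + d*(-14*y - 84) - 2*y^2 - 24*y - 72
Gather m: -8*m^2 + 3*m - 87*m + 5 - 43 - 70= -8*m^2 - 84*m - 108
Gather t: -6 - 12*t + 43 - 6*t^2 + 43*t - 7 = -6*t^2 + 31*t + 30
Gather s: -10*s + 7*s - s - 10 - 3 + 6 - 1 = -4*s - 8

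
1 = 1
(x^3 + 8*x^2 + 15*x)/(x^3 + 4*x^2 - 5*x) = (x + 3)/(x - 1)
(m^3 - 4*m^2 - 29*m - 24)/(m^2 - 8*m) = m + 4 + 3/m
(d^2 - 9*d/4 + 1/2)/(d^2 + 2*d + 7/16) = 4*(4*d^2 - 9*d + 2)/(16*d^2 + 32*d + 7)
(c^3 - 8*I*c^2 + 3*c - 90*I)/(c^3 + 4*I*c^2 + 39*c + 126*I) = (c - 5*I)/(c + 7*I)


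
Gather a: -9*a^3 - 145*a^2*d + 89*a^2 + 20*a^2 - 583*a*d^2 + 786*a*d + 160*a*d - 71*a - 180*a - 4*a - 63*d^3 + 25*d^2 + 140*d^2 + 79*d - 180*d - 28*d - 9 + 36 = -9*a^3 + a^2*(109 - 145*d) + a*(-583*d^2 + 946*d - 255) - 63*d^3 + 165*d^2 - 129*d + 27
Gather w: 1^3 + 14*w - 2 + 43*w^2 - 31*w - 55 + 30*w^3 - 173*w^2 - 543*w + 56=30*w^3 - 130*w^2 - 560*w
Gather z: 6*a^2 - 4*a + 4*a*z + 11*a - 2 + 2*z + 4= 6*a^2 + 7*a + z*(4*a + 2) + 2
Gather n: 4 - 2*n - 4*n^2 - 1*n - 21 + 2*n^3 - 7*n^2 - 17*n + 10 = 2*n^3 - 11*n^2 - 20*n - 7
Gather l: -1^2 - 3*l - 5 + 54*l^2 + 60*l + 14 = 54*l^2 + 57*l + 8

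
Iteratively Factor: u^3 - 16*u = (u - 4)*(u^2 + 4*u) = u*(u - 4)*(u + 4)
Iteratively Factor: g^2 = (g)*(g)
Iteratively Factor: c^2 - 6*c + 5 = (c - 1)*(c - 5)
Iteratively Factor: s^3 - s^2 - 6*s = (s + 2)*(s^2 - 3*s) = (s - 3)*(s + 2)*(s)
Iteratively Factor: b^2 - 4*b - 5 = (b + 1)*(b - 5)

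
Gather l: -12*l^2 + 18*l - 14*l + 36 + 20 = -12*l^2 + 4*l + 56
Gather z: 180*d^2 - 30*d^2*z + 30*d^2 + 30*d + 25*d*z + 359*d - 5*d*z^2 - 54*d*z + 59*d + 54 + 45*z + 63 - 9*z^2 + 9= 210*d^2 + 448*d + z^2*(-5*d - 9) + z*(-30*d^2 - 29*d + 45) + 126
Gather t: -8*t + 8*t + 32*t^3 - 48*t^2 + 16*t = 32*t^3 - 48*t^2 + 16*t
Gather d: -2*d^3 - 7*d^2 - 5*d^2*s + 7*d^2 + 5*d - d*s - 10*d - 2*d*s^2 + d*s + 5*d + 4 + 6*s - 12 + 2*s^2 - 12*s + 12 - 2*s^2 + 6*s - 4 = -2*d^3 - 5*d^2*s - 2*d*s^2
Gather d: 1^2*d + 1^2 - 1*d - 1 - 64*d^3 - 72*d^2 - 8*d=-64*d^3 - 72*d^2 - 8*d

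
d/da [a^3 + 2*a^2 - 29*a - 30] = 3*a^2 + 4*a - 29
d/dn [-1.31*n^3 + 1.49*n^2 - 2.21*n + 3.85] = -3.93*n^2 + 2.98*n - 2.21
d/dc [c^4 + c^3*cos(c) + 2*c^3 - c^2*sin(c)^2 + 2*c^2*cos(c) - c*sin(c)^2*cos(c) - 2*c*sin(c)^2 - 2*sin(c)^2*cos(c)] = -c^3*sin(c) + 4*c^3 - 2*c^2*sin(c) - c^2*sin(2*c) + 3*c^2*cos(c) + 6*c^2 + c*sin(c)/4 - 2*c*sin(2*c) - 3*c*sin(3*c)/4 + 4*c*cos(c) + c*cos(2*c) - c + sin(c)/2 - 3*sin(3*c)/2 - cos(c)/4 + cos(2*c) + cos(3*c)/4 - 1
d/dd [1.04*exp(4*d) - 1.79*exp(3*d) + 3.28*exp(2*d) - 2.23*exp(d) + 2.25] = (4.16*exp(3*d) - 5.37*exp(2*d) + 6.56*exp(d) - 2.23)*exp(d)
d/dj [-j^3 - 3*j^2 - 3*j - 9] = -3*j^2 - 6*j - 3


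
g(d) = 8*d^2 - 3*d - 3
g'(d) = 16*d - 3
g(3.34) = 76.22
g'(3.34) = 50.44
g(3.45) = 81.87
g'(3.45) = 52.20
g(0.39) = -2.95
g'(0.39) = 3.24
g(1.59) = 12.45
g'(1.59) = 22.44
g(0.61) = -1.85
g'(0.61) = 6.76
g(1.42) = 8.87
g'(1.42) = 19.72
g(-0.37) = -0.79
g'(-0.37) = -8.92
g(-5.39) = 245.59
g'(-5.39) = -89.24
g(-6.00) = 303.00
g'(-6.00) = -99.00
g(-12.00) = 1185.00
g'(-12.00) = -195.00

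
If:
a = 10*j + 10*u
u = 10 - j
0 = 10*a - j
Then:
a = 100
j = 1000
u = -990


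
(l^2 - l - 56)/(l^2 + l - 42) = (l - 8)/(l - 6)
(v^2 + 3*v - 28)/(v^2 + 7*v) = (v - 4)/v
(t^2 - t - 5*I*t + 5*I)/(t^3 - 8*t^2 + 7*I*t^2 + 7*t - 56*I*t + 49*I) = (t - 5*I)/(t^2 + 7*t*(-1 + I) - 49*I)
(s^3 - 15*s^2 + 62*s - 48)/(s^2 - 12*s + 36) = (s^2 - 9*s + 8)/(s - 6)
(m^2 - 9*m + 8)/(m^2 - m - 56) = (m - 1)/(m + 7)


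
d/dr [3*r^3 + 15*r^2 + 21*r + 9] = 9*r^2 + 30*r + 21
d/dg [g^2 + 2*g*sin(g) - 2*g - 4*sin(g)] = 2*g*cos(g) + 2*g + 2*sin(g) - 4*cos(g) - 2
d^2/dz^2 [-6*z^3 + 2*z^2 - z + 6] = 4 - 36*z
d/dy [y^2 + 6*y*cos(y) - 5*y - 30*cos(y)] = -6*y*sin(y) + 2*y + 30*sin(y) + 6*cos(y) - 5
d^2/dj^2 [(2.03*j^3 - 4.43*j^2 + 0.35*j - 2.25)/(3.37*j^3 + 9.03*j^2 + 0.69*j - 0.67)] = (-1.13686837721616e-13*j^7 - 224.1724*j^6 - 4.47266400000012*j^5 - 125.922072*j^4 - 1098.403264*j^3 - 1289.152992*j^2 - 96.423288*j - 33.021544)/(38.272753*j^9 + 307.658421*j^8 + 847.887282*j^7 + 839.471712*j^6 + 51.270012*j^5 - 160.347366*j^4 - 20.180526*j^3 + 11.20374*j^2 + 0.929223*j - 0.300763)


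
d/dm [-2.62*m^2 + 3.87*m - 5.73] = 3.87 - 5.24*m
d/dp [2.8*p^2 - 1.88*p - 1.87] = 5.6*p - 1.88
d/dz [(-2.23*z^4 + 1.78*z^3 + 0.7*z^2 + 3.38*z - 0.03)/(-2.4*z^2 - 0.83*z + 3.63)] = (10.704*z^5 + 1.2807*z^4 - 35.3344*z^3 + 26.9152*z^2 + 4.938*z + 12.2445)/(5.76*z^4 + 3.984*z^3 - 16.7351*z^2 - 6.0258*z + 13.1769)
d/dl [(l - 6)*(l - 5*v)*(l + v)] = 3*l^2 - 8*l*v - 12*l - 5*v^2 + 24*v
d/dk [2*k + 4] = 2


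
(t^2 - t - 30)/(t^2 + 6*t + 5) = (t - 6)/(t + 1)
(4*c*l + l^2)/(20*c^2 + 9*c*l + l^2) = l/(5*c + l)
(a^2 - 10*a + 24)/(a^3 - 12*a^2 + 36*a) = (a - 4)/(a*(a - 6))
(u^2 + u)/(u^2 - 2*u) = (u + 1)/(u - 2)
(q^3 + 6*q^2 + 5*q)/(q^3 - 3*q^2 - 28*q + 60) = q*(q + 1)/(q^2 - 8*q + 12)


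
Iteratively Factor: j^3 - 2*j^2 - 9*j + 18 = (j - 2)*(j^2 - 9) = (j - 3)*(j - 2)*(j + 3)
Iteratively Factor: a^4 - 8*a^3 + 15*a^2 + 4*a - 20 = (a - 2)*(a^3 - 6*a^2 + 3*a + 10) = (a - 5)*(a - 2)*(a^2 - a - 2) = (a - 5)*(a - 2)*(a + 1)*(a - 2)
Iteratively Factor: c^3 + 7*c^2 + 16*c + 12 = (c + 2)*(c^2 + 5*c + 6) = (c + 2)*(c + 3)*(c + 2)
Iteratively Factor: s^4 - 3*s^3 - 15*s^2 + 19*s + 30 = (s - 5)*(s^3 + 2*s^2 - 5*s - 6) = (s - 5)*(s + 3)*(s^2 - s - 2) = (s - 5)*(s + 1)*(s + 3)*(s - 2)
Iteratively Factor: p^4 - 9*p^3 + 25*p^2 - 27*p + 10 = (p - 1)*(p^3 - 8*p^2 + 17*p - 10) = (p - 1)^2*(p^2 - 7*p + 10) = (p - 2)*(p - 1)^2*(p - 5)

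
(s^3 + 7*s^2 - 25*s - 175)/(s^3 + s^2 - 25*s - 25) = (s + 7)/(s + 1)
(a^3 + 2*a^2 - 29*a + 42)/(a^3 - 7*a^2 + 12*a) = (a^2 + 5*a - 14)/(a*(a - 4))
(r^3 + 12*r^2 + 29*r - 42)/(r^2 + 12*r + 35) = (r^2 + 5*r - 6)/(r + 5)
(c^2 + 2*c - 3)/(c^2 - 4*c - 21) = (c - 1)/(c - 7)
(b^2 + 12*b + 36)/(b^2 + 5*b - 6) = (b + 6)/(b - 1)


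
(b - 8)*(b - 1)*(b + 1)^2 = b^4 - 7*b^3 - 9*b^2 + 7*b + 8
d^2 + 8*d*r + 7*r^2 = (d + r)*(d + 7*r)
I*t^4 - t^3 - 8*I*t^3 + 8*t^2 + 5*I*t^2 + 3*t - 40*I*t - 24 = (t - 8)*(t - I)*(t + 3*I)*(I*t + 1)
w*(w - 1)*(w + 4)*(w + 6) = w^4 + 9*w^3 + 14*w^2 - 24*w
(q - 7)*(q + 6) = q^2 - q - 42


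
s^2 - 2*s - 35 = (s - 7)*(s + 5)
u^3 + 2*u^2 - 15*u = u*(u - 3)*(u + 5)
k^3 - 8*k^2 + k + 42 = (k - 7)*(k - 3)*(k + 2)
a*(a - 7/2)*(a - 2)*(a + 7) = a^4 + 3*a^3/2 - 63*a^2/2 + 49*a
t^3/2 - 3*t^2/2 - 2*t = t*(t/2 + 1/2)*(t - 4)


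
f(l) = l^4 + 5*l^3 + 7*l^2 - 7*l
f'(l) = 4*l^3 + 15*l^2 + 14*l - 7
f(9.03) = 10838.07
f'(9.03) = 4287.79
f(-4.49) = 126.39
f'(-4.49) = -129.53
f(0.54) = -0.87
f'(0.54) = 5.56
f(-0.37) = 3.31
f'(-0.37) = -10.33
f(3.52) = 433.69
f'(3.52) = 402.59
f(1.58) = 32.37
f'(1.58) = 68.34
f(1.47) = 25.39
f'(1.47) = 58.70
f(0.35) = -1.36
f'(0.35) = -0.09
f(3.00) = 258.00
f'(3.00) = 278.00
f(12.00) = 30300.00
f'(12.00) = 9233.00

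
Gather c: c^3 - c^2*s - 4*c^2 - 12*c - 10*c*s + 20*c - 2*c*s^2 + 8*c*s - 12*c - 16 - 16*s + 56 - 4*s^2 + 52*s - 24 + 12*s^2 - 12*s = c^3 + c^2*(-s - 4) + c*(-2*s^2 - 2*s - 4) + 8*s^2 + 24*s + 16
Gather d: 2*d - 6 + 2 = 2*d - 4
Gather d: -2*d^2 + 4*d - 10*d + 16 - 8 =-2*d^2 - 6*d + 8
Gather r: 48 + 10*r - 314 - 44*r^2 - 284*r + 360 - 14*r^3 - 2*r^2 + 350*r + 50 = -14*r^3 - 46*r^2 + 76*r + 144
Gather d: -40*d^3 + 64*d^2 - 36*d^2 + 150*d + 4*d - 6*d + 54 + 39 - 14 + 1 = -40*d^3 + 28*d^2 + 148*d + 80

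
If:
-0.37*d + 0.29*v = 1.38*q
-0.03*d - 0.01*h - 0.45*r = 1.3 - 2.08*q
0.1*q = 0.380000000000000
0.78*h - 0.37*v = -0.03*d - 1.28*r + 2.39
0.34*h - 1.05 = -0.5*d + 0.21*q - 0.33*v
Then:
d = 0.23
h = -12.75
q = 3.80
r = 14.94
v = 18.38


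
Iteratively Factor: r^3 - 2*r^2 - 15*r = (r)*(r^2 - 2*r - 15) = r*(r - 5)*(r + 3)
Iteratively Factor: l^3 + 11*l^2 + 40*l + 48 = (l + 4)*(l^2 + 7*l + 12) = (l + 3)*(l + 4)*(l + 4)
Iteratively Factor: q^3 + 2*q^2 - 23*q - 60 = (q - 5)*(q^2 + 7*q + 12) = (q - 5)*(q + 4)*(q + 3)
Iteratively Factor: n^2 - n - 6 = (n - 3)*(n + 2)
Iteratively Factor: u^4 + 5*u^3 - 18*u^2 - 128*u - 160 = (u + 4)*(u^3 + u^2 - 22*u - 40) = (u + 2)*(u + 4)*(u^2 - u - 20) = (u - 5)*(u + 2)*(u + 4)*(u + 4)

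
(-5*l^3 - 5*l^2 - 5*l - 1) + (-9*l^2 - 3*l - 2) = -5*l^3 - 14*l^2 - 8*l - 3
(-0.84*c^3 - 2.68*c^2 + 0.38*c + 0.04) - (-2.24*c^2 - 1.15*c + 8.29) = -0.84*c^3 - 0.44*c^2 + 1.53*c - 8.25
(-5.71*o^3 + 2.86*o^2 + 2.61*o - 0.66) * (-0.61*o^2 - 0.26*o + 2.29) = 3.4831*o^5 - 0.26*o^4 - 15.4116*o^3 + 6.2734*o^2 + 6.1485*o - 1.5114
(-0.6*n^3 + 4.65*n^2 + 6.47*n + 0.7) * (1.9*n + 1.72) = -1.14*n^4 + 7.803*n^3 + 20.291*n^2 + 12.4584*n + 1.204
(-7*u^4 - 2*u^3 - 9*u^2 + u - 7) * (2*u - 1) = -14*u^5 + 3*u^4 - 16*u^3 + 11*u^2 - 15*u + 7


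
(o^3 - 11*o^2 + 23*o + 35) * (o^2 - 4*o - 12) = o^5 - 15*o^4 + 55*o^3 + 75*o^2 - 416*o - 420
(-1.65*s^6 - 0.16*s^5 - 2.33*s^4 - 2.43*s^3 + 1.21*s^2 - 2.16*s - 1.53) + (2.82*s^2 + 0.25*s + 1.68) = -1.65*s^6 - 0.16*s^5 - 2.33*s^4 - 2.43*s^3 + 4.03*s^2 - 1.91*s + 0.15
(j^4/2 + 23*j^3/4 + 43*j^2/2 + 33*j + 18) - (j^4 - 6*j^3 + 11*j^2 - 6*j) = -j^4/2 + 47*j^3/4 + 21*j^2/2 + 39*j + 18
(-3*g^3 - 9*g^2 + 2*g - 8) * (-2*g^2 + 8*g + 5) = 6*g^5 - 6*g^4 - 91*g^3 - 13*g^2 - 54*g - 40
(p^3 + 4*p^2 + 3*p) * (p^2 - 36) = p^5 + 4*p^4 - 33*p^3 - 144*p^2 - 108*p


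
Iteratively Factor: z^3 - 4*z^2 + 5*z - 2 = (z - 2)*(z^2 - 2*z + 1) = (z - 2)*(z - 1)*(z - 1)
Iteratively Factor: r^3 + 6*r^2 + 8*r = (r)*(r^2 + 6*r + 8) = r*(r + 2)*(r + 4)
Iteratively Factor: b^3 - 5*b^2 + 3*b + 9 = (b - 3)*(b^2 - 2*b - 3) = (b - 3)^2*(b + 1)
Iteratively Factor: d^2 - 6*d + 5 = (d - 5)*(d - 1)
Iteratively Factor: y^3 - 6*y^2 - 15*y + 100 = (y + 4)*(y^2 - 10*y + 25) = (y - 5)*(y + 4)*(y - 5)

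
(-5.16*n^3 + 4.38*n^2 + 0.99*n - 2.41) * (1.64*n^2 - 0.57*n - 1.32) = -8.4624*n^5 + 10.1244*n^4 + 5.9382*n^3 - 10.2983*n^2 + 0.0669*n + 3.1812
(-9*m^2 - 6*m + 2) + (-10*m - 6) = -9*m^2 - 16*m - 4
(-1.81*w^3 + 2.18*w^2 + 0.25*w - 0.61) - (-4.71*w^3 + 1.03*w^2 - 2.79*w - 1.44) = 2.9*w^3 + 1.15*w^2 + 3.04*w + 0.83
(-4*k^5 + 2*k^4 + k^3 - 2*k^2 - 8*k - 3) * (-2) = 8*k^5 - 4*k^4 - 2*k^3 + 4*k^2 + 16*k + 6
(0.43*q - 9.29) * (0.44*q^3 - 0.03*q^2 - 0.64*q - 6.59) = 0.1892*q^4 - 4.1005*q^3 + 0.00349999999999995*q^2 + 3.1119*q + 61.2211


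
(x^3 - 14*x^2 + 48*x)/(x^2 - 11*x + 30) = x*(x - 8)/(x - 5)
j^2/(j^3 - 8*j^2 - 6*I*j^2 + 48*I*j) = j/(j^2 - 8*j - 6*I*j + 48*I)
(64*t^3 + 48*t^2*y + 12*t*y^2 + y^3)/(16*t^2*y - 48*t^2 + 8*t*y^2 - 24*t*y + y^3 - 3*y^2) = (4*t + y)/(y - 3)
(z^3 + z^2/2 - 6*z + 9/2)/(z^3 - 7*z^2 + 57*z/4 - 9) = 2*(z^2 + 2*z - 3)/(2*z^2 - 11*z + 12)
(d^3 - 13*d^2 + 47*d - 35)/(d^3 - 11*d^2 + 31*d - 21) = (d - 5)/(d - 3)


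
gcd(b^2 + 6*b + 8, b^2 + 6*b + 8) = b^2 + 6*b + 8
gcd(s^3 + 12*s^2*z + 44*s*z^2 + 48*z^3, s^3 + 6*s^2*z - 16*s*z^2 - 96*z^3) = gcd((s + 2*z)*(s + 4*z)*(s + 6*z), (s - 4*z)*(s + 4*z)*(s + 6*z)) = s^2 + 10*s*z + 24*z^2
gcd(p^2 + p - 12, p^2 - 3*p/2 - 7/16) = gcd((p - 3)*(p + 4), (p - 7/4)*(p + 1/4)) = 1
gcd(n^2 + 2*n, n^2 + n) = n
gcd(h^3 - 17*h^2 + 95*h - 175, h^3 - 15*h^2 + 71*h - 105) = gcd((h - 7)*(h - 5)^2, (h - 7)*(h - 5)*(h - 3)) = h^2 - 12*h + 35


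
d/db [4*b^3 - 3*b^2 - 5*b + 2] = 12*b^2 - 6*b - 5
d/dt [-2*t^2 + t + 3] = 1 - 4*t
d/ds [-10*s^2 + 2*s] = 2 - 20*s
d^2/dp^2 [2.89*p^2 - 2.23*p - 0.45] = 5.78000000000000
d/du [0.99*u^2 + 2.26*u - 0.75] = 1.98*u + 2.26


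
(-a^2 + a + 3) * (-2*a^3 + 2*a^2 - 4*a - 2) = 2*a^5 - 4*a^4 + 4*a^2 - 14*a - 6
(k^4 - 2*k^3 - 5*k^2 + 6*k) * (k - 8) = k^5 - 10*k^4 + 11*k^3 + 46*k^2 - 48*k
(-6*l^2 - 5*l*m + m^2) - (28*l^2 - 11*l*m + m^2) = -34*l^2 + 6*l*m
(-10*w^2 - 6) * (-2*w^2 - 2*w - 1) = 20*w^4 + 20*w^3 + 22*w^2 + 12*w + 6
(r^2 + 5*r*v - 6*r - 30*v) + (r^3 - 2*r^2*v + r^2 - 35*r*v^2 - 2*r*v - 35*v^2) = r^3 - 2*r^2*v + 2*r^2 - 35*r*v^2 + 3*r*v - 6*r - 35*v^2 - 30*v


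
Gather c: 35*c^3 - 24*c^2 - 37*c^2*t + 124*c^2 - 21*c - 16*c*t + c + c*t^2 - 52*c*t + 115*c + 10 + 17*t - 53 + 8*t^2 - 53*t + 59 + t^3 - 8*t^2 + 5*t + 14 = 35*c^3 + c^2*(100 - 37*t) + c*(t^2 - 68*t + 95) + t^3 - 31*t + 30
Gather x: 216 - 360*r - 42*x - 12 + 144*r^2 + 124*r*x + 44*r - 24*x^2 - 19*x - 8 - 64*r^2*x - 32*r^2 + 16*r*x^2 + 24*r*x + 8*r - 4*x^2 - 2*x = 112*r^2 - 308*r + x^2*(16*r - 28) + x*(-64*r^2 + 148*r - 63) + 196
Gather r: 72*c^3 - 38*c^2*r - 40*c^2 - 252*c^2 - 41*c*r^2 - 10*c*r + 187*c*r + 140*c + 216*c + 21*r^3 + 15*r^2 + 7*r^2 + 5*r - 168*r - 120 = 72*c^3 - 292*c^2 + 356*c + 21*r^3 + r^2*(22 - 41*c) + r*(-38*c^2 + 177*c - 163) - 120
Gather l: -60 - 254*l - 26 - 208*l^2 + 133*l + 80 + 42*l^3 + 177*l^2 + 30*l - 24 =42*l^3 - 31*l^2 - 91*l - 30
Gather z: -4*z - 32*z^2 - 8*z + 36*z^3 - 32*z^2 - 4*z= 36*z^3 - 64*z^2 - 16*z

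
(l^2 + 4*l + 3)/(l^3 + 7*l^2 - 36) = (l + 1)/(l^2 + 4*l - 12)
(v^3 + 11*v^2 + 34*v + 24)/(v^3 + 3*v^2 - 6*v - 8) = (v + 6)/(v - 2)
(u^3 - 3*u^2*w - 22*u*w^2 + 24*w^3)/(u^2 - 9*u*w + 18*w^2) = (u^2 + 3*u*w - 4*w^2)/(u - 3*w)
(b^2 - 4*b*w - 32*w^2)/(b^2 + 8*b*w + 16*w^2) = (b - 8*w)/(b + 4*w)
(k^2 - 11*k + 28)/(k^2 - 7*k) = (k - 4)/k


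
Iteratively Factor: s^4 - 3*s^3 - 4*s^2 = (s)*(s^3 - 3*s^2 - 4*s) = s*(s - 4)*(s^2 + s) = s^2*(s - 4)*(s + 1)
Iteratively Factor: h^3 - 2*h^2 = (h)*(h^2 - 2*h) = h^2*(h - 2)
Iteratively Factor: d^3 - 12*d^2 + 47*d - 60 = (d - 4)*(d^2 - 8*d + 15) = (d - 5)*(d - 4)*(d - 3)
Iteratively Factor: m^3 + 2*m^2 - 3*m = (m - 1)*(m^2 + 3*m) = m*(m - 1)*(m + 3)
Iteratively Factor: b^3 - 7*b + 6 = (b + 3)*(b^2 - 3*b + 2) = (b - 2)*(b + 3)*(b - 1)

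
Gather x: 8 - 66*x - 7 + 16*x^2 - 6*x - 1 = 16*x^2 - 72*x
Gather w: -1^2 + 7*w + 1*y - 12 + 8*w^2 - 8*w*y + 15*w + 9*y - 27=8*w^2 + w*(22 - 8*y) + 10*y - 40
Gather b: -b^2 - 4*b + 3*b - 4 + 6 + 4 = -b^2 - b + 6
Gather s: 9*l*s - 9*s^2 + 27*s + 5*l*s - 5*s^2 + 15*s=-14*s^2 + s*(14*l + 42)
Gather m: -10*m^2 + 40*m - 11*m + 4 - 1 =-10*m^2 + 29*m + 3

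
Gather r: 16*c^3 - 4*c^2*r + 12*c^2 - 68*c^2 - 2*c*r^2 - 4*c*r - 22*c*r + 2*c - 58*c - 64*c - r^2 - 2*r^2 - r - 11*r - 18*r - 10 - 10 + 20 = 16*c^3 - 56*c^2 - 120*c + r^2*(-2*c - 3) + r*(-4*c^2 - 26*c - 30)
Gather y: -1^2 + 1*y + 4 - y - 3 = 0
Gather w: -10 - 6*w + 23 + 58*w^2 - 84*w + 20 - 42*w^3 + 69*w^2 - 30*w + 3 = -42*w^3 + 127*w^2 - 120*w + 36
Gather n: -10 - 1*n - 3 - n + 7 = -2*n - 6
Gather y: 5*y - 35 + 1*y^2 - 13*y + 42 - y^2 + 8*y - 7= 0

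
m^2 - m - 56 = (m - 8)*(m + 7)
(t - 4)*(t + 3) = t^2 - t - 12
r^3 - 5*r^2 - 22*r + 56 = (r - 7)*(r - 2)*(r + 4)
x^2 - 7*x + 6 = (x - 6)*(x - 1)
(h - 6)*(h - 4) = h^2 - 10*h + 24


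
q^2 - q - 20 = (q - 5)*(q + 4)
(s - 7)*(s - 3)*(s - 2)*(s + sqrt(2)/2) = s^4 - 12*s^3 + sqrt(2)*s^3/2 - 6*sqrt(2)*s^2 + 41*s^2 - 42*s + 41*sqrt(2)*s/2 - 21*sqrt(2)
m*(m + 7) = m^2 + 7*m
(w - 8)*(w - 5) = w^2 - 13*w + 40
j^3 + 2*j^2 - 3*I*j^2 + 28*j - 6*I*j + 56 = (j + 2)*(j - 7*I)*(j + 4*I)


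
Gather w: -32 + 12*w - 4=12*w - 36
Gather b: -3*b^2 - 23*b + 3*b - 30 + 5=-3*b^2 - 20*b - 25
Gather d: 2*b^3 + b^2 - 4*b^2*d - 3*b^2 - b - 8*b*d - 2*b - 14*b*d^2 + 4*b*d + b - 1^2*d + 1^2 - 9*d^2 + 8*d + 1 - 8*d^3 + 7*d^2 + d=2*b^3 - 2*b^2 - 2*b - 8*d^3 + d^2*(-14*b - 2) + d*(-4*b^2 - 4*b + 8) + 2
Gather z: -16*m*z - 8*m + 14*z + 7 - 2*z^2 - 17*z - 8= -8*m - 2*z^2 + z*(-16*m - 3) - 1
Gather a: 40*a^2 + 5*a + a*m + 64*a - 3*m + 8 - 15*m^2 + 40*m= 40*a^2 + a*(m + 69) - 15*m^2 + 37*m + 8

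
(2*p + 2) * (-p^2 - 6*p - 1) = -2*p^3 - 14*p^2 - 14*p - 2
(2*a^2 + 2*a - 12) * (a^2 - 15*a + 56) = 2*a^4 - 28*a^3 + 70*a^2 + 292*a - 672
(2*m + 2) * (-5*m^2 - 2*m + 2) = -10*m^3 - 14*m^2 + 4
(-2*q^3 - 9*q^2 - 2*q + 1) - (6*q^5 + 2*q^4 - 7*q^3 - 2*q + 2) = -6*q^5 - 2*q^4 + 5*q^3 - 9*q^2 - 1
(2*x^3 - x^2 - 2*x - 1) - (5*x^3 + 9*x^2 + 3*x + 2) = -3*x^3 - 10*x^2 - 5*x - 3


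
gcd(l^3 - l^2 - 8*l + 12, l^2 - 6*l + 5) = 1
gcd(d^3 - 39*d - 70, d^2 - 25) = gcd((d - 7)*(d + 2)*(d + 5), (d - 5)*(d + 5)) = d + 5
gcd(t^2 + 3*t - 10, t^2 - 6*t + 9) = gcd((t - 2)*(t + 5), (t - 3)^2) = 1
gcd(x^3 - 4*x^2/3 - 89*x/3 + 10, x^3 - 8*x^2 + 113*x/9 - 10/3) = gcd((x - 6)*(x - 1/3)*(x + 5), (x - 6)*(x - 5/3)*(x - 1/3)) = x^2 - 19*x/3 + 2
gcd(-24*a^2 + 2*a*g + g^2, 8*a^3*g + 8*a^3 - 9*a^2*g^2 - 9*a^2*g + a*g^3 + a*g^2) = 1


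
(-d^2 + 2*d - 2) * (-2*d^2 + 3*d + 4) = 2*d^4 - 7*d^3 + 6*d^2 + 2*d - 8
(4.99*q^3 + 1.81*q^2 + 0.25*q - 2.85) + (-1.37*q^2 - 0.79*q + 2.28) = 4.99*q^3 + 0.44*q^2 - 0.54*q - 0.57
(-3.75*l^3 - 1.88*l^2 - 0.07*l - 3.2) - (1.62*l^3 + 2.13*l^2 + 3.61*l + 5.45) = -5.37*l^3 - 4.01*l^2 - 3.68*l - 8.65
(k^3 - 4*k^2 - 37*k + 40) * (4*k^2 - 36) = 4*k^5 - 16*k^4 - 184*k^3 + 304*k^2 + 1332*k - 1440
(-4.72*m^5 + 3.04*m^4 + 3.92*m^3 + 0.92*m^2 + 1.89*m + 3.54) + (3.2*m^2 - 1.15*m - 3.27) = -4.72*m^5 + 3.04*m^4 + 3.92*m^3 + 4.12*m^2 + 0.74*m + 0.27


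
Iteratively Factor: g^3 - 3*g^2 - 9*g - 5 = (g - 5)*(g^2 + 2*g + 1) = (g - 5)*(g + 1)*(g + 1)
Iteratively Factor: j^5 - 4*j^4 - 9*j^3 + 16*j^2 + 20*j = (j + 1)*(j^4 - 5*j^3 - 4*j^2 + 20*j) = (j - 2)*(j + 1)*(j^3 - 3*j^2 - 10*j) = (j - 2)*(j + 1)*(j + 2)*(j^2 - 5*j) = (j - 5)*(j - 2)*(j + 1)*(j + 2)*(j)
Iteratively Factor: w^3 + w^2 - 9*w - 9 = (w + 1)*(w^2 - 9) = (w + 1)*(w + 3)*(w - 3)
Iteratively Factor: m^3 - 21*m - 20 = (m + 4)*(m^2 - 4*m - 5) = (m + 1)*(m + 4)*(m - 5)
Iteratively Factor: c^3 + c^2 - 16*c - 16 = (c + 1)*(c^2 - 16) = (c - 4)*(c + 1)*(c + 4)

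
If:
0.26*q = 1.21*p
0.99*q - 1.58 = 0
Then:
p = 0.34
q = 1.60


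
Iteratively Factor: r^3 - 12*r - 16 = (r + 2)*(r^2 - 2*r - 8) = (r - 4)*(r + 2)*(r + 2)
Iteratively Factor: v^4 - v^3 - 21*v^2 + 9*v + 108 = (v + 3)*(v^3 - 4*v^2 - 9*v + 36) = (v + 3)^2*(v^2 - 7*v + 12) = (v - 4)*(v + 3)^2*(v - 3)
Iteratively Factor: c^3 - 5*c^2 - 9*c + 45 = (c + 3)*(c^2 - 8*c + 15) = (c - 5)*(c + 3)*(c - 3)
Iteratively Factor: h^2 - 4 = (h - 2)*(h + 2)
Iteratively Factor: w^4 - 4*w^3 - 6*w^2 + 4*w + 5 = (w - 1)*(w^3 - 3*w^2 - 9*w - 5) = (w - 1)*(w + 1)*(w^2 - 4*w - 5) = (w - 5)*(w - 1)*(w + 1)*(w + 1)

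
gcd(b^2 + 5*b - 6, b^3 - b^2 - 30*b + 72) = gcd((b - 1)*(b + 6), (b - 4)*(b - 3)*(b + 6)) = b + 6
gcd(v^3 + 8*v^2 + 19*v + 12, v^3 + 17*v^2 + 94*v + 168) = v + 4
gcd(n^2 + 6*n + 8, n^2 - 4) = n + 2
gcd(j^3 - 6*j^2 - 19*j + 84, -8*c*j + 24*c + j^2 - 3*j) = j - 3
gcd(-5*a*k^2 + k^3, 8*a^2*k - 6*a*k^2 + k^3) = k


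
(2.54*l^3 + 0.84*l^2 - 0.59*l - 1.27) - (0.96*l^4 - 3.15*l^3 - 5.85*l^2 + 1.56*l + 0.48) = -0.96*l^4 + 5.69*l^3 + 6.69*l^2 - 2.15*l - 1.75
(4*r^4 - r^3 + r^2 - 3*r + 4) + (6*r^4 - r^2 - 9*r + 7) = 10*r^4 - r^3 - 12*r + 11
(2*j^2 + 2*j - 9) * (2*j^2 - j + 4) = 4*j^4 + 2*j^3 - 12*j^2 + 17*j - 36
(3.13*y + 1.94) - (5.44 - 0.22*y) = 3.35*y - 3.5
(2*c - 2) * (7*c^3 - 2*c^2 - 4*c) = 14*c^4 - 18*c^3 - 4*c^2 + 8*c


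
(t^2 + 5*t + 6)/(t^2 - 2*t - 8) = (t + 3)/(t - 4)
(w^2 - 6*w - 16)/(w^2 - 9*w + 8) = (w + 2)/(w - 1)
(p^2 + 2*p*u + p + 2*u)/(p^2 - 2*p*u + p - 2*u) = (p + 2*u)/(p - 2*u)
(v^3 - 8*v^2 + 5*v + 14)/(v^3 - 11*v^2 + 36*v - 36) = (v^2 - 6*v - 7)/(v^2 - 9*v + 18)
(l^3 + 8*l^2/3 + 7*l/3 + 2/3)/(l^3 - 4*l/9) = 3*(l^2 + 2*l + 1)/(l*(3*l - 2))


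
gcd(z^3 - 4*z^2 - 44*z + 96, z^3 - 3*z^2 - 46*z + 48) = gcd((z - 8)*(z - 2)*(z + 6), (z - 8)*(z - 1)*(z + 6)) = z^2 - 2*z - 48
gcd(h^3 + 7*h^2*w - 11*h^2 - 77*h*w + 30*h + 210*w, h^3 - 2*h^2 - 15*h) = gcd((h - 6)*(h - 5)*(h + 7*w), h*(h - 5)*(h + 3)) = h - 5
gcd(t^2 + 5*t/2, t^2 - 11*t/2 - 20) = t + 5/2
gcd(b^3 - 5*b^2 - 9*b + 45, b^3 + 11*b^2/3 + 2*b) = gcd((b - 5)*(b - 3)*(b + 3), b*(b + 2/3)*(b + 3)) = b + 3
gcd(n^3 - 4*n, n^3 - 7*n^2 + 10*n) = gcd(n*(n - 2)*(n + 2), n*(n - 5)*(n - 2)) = n^2 - 2*n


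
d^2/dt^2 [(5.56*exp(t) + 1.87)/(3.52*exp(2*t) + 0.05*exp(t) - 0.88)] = (68.890624*exp(4*t) + 91.701632*exp(3*t) + 104.323296*exp(2*t) + 23.419363*exp(t) + 4.387944)*exp(t)/(43.614208*exp(6*t) + 1.85856*exp(5*t) - 32.684256*exp(4*t) - 0.929155*exp(3*t) + 8.171064*exp(2*t) + 0.11616*exp(t) - 0.681472)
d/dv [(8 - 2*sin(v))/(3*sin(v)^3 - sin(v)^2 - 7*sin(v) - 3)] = 2*(6*sin(v)^3 - 37*sin(v)^2 + 8*sin(v) + 31)*cos(v)/(-3*sin(v)^3 + sin(v)^2 + 7*sin(v) + 3)^2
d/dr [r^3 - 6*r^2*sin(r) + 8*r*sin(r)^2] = -6*r^2*cos(r) + 3*r^2 - 12*r*sin(r) + 8*r*sin(2*r) + 8*sin(r)^2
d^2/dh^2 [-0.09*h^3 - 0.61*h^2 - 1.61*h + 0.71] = -0.54*h - 1.22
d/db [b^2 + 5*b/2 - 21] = 2*b + 5/2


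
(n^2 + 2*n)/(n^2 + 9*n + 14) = n/(n + 7)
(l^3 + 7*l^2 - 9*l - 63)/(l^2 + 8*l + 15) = (l^2 + 4*l - 21)/(l + 5)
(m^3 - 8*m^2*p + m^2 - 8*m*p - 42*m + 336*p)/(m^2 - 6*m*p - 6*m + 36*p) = (-m^2 + 8*m*p - 7*m + 56*p)/(-m + 6*p)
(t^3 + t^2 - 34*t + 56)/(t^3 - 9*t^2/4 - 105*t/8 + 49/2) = 8*(t^2 + 5*t - 14)/(8*t^2 + 14*t - 49)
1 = 1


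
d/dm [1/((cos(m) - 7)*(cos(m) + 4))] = (2*cos(m) - 3)*sin(m)/((cos(m) - 7)^2*(cos(m) + 4)^2)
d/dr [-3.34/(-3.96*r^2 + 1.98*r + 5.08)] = (6.6132 - 26.4528*r)/(-3.96*r^2 + 1.98*r + 5.08)^2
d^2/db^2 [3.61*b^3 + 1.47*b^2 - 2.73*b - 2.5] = 21.66*b + 2.94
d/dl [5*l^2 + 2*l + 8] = 10*l + 2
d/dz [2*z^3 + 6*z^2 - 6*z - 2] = 6*z^2 + 12*z - 6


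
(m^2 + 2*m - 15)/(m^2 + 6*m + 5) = (m - 3)/(m + 1)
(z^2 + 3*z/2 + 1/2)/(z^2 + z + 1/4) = 2*(z + 1)/(2*z + 1)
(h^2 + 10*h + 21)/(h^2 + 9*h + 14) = (h + 3)/(h + 2)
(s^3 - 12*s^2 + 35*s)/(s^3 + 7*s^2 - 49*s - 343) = s*(s - 5)/(s^2 + 14*s + 49)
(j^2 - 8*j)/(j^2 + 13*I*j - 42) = j*(j - 8)/(j^2 + 13*I*j - 42)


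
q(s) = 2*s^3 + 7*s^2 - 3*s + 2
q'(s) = 6*s^2 + 14*s - 3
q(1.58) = 22.62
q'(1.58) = 34.10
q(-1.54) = 15.92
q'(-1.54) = -10.33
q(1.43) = 17.87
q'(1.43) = 29.29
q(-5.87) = -143.72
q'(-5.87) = 121.56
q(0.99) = 7.83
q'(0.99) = 16.74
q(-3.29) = 16.42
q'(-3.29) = 15.88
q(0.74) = 4.42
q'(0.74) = 10.65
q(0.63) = 3.39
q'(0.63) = 8.20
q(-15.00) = -5128.00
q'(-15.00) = 1137.00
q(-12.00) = -2410.00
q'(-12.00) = 693.00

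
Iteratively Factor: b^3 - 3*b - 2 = (b + 1)*(b^2 - b - 2) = (b + 1)^2*(b - 2)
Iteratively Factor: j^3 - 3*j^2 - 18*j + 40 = (j - 2)*(j^2 - j - 20) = (j - 5)*(j - 2)*(j + 4)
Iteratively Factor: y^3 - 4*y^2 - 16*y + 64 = (y - 4)*(y^2 - 16) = (y - 4)*(y + 4)*(y - 4)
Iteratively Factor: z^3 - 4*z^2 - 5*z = (z + 1)*(z^2 - 5*z) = z*(z + 1)*(z - 5)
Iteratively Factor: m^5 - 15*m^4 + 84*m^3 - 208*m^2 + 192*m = (m - 4)*(m^4 - 11*m^3 + 40*m^2 - 48*m) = (m - 4)*(m - 3)*(m^3 - 8*m^2 + 16*m) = m*(m - 4)*(m - 3)*(m^2 - 8*m + 16) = m*(m - 4)^2*(m - 3)*(m - 4)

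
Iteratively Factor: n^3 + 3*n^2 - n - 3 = (n + 1)*(n^2 + 2*n - 3) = (n + 1)*(n + 3)*(n - 1)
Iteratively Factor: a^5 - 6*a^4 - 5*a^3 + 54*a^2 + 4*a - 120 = (a - 3)*(a^4 - 3*a^3 - 14*a^2 + 12*a + 40) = (a - 3)*(a + 2)*(a^3 - 5*a^2 - 4*a + 20) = (a - 3)*(a - 2)*(a + 2)*(a^2 - 3*a - 10) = (a - 5)*(a - 3)*(a - 2)*(a + 2)*(a + 2)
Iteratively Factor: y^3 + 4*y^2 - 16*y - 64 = (y - 4)*(y^2 + 8*y + 16) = (y - 4)*(y + 4)*(y + 4)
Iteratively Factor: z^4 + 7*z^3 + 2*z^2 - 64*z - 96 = (z - 3)*(z^3 + 10*z^2 + 32*z + 32) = (z - 3)*(z + 4)*(z^2 + 6*z + 8) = (z - 3)*(z + 2)*(z + 4)*(z + 4)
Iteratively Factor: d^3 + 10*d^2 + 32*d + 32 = (d + 2)*(d^2 + 8*d + 16) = (d + 2)*(d + 4)*(d + 4)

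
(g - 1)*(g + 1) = g^2 - 1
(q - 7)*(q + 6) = q^2 - q - 42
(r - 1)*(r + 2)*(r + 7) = r^3 + 8*r^2 + 5*r - 14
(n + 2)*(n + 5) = n^2 + 7*n + 10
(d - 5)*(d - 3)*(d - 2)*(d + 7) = d^4 - 3*d^3 - 39*d^2 + 187*d - 210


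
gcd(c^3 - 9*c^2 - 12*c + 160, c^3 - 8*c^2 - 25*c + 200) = c^2 - 13*c + 40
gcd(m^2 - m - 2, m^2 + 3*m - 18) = 1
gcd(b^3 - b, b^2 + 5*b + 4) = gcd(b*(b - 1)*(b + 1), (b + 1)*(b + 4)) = b + 1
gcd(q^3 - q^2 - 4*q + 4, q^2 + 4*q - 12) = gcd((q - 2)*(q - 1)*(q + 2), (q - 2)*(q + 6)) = q - 2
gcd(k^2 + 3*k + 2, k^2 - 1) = k + 1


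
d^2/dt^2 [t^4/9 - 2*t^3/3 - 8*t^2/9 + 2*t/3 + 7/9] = 4*t^2/3 - 4*t - 16/9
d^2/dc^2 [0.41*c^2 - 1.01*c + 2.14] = 0.820000000000000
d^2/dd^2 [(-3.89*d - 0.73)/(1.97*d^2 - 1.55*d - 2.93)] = ((3.89*d + 0.73)*(3.94*d - 1.55)*(7.88*d - 3.1) + (45.9798*d - 9.1828)*(-1.97*d^2 + 1.55*d + 2.93))/(-1.97*d^2 + 1.55*d + 2.93)^3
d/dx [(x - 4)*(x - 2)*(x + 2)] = 3*x^2 - 8*x - 4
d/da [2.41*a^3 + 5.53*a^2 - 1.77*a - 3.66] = 7.23*a^2 + 11.06*a - 1.77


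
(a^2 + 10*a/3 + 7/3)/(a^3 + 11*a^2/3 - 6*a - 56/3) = (3*a^2 + 10*a + 7)/(3*a^3 + 11*a^2 - 18*a - 56)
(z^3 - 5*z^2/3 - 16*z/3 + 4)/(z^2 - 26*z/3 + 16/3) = (z^2 - z - 6)/(z - 8)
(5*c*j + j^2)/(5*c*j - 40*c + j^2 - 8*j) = j/(j - 8)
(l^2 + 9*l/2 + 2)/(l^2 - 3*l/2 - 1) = (l + 4)/(l - 2)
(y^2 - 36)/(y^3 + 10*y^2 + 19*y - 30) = (y - 6)/(y^2 + 4*y - 5)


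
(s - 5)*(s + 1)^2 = s^3 - 3*s^2 - 9*s - 5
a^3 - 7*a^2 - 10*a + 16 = (a - 8)*(a - 1)*(a + 2)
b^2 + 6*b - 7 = (b - 1)*(b + 7)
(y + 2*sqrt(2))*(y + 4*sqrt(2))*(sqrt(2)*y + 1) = sqrt(2)*y^3 + 13*y^2 + 22*sqrt(2)*y + 16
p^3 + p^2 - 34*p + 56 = (p - 4)*(p - 2)*(p + 7)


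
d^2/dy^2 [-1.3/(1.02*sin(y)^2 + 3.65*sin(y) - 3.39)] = (5.41008*sin(y)^4 + 14.5197*sin(y)^3 + 27.18469*sin(y)^2 - 12.95385*sin(y) - 43.62878)/(1.02*sin(y)^2 + 3.65*sin(y) - 3.39)^3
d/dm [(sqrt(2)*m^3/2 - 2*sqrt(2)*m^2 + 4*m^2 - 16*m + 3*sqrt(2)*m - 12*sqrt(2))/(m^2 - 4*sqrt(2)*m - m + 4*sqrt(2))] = (sqrt(2)*m^4/2 - 8*m^3 - sqrt(2)*m^3 - 17*sqrt(2)*m^2 + 40*m^2 - 32*m + 56*sqrt(2)*m - 76*sqrt(2) - 72)/(m^4 - 8*sqrt(2)*m^3 - 2*m^3 + 16*sqrt(2)*m^2 + 33*m^2 - 64*m - 8*sqrt(2)*m + 32)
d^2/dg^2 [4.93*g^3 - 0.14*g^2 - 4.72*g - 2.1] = 29.58*g - 0.28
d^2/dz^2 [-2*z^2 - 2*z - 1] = -4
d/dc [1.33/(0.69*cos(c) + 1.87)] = 0.9177*sin(c)/(0.69*cos(c) + 1.87)^2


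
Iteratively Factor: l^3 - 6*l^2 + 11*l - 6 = (l - 3)*(l^2 - 3*l + 2) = (l - 3)*(l - 2)*(l - 1)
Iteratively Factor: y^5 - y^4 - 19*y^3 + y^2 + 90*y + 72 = (y + 1)*(y^4 - 2*y^3 - 17*y^2 + 18*y + 72) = (y - 3)*(y + 1)*(y^3 + y^2 - 14*y - 24) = (y - 3)*(y + 1)*(y + 2)*(y^2 - y - 12) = (y - 4)*(y - 3)*(y + 1)*(y + 2)*(y + 3)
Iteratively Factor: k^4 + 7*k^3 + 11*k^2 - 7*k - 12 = (k + 1)*(k^3 + 6*k^2 + 5*k - 12) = (k + 1)*(k + 3)*(k^2 + 3*k - 4) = (k + 1)*(k + 3)*(k + 4)*(k - 1)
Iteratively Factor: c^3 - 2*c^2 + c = (c - 1)*(c^2 - c) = (c - 1)^2*(c)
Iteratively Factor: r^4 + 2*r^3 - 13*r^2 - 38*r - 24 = (r - 4)*(r^3 + 6*r^2 + 11*r + 6) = (r - 4)*(r + 1)*(r^2 + 5*r + 6) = (r - 4)*(r + 1)*(r + 3)*(r + 2)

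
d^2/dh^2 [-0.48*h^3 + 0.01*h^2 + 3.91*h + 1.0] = 0.02 - 2.88*h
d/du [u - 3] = 1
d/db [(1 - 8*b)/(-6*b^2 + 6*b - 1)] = 2*(-24*b^2 + 6*b + 1)/(36*b^4 - 72*b^3 + 48*b^2 - 12*b + 1)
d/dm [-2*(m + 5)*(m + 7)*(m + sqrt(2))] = -6*m^2 - 48*m - 4*sqrt(2)*m - 70 - 24*sqrt(2)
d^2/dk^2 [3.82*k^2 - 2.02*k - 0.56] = 7.64000000000000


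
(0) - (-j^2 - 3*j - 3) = j^2 + 3*j + 3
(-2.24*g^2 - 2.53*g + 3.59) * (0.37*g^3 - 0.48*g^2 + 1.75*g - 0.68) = -0.8288*g^5 + 0.1391*g^4 - 1.3773*g^3 - 4.6275*g^2 + 8.0029*g - 2.4412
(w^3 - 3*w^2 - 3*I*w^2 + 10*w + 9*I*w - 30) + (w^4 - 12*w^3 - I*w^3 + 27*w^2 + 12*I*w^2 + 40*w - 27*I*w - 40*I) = w^4 - 11*w^3 - I*w^3 + 24*w^2 + 9*I*w^2 + 50*w - 18*I*w - 30 - 40*I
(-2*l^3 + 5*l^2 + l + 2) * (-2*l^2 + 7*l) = 4*l^5 - 24*l^4 + 33*l^3 + 3*l^2 + 14*l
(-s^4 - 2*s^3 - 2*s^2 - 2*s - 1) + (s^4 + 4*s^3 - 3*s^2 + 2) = 2*s^3 - 5*s^2 - 2*s + 1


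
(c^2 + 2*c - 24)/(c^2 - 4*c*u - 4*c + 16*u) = (-c - 6)/(-c + 4*u)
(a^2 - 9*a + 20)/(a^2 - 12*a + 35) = (a - 4)/(a - 7)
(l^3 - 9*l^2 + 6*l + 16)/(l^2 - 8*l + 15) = (l^3 - 9*l^2 + 6*l + 16)/(l^2 - 8*l + 15)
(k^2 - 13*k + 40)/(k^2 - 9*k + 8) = (k - 5)/(k - 1)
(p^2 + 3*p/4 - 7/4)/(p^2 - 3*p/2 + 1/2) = (4*p + 7)/(2*(2*p - 1))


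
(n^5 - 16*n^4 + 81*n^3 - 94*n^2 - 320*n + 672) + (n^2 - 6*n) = n^5 - 16*n^4 + 81*n^3 - 93*n^2 - 326*n + 672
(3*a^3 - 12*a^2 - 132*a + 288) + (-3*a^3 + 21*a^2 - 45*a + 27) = 9*a^2 - 177*a + 315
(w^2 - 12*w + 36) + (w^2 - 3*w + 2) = 2*w^2 - 15*w + 38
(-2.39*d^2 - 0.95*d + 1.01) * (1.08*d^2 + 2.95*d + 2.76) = -2.5812*d^4 - 8.0765*d^3 - 8.3081*d^2 + 0.3575*d + 2.7876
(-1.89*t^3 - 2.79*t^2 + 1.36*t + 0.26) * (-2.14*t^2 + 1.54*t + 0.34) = 4.0446*t^5 + 3.06*t^4 - 7.8496*t^3 + 0.5894*t^2 + 0.8628*t + 0.0884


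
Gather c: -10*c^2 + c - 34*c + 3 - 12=-10*c^2 - 33*c - 9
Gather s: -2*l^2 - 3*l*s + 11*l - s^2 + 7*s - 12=-2*l^2 + 11*l - s^2 + s*(7 - 3*l) - 12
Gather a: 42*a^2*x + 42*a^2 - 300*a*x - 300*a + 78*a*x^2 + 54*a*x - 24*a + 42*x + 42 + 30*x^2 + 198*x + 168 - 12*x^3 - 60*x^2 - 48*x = a^2*(42*x + 42) + a*(78*x^2 - 246*x - 324) - 12*x^3 - 30*x^2 + 192*x + 210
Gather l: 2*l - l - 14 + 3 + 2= l - 9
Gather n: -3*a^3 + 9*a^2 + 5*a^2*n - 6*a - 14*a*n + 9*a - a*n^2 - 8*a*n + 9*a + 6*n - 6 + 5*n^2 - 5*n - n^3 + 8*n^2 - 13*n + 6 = -3*a^3 + 9*a^2 + 12*a - n^3 + n^2*(13 - a) + n*(5*a^2 - 22*a - 12)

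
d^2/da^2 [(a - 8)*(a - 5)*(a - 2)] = 6*a - 30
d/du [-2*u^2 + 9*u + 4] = 9 - 4*u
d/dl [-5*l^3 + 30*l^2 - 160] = 15*l*(4 - l)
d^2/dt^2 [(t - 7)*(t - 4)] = 2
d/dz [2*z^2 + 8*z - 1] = 4*z + 8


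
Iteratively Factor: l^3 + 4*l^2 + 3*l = (l + 3)*(l^2 + l) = l*(l + 3)*(l + 1)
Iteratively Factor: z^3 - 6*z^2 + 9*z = (z - 3)*(z^2 - 3*z) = z*(z - 3)*(z - 3)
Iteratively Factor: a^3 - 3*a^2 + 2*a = (a - 2)*(a^2 - a) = (a - 2)*(a - 1)*(a)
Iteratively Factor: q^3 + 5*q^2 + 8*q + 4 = (q + 2)*(q^2 + 3*q + 2) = (q + 2)^2*(q + 1)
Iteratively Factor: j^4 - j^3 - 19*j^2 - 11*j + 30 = (j + 2)*(j^3 - 3*j^2 - 13*j + 15) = (j - 5)*(j + 2)*(j^2 + 2*j - 3) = (j - 5)*(j - 1)*(j + 2)*(j + 3)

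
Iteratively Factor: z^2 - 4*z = (z)*(z - 4)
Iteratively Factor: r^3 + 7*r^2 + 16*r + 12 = (r + 3)*(r^2 + 4*r + 4) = (r + 2)*(r + 3)*(r + 2)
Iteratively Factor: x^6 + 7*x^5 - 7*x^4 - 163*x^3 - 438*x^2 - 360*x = (x - 5)*(x^5 + 12*x^4 + 53*x^3 + 102*x^2 + 72*x) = (x - 5)*(x + 3)*(x^4 + 9*x^3 + 26*x^2 + 24*x) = (x - 5)*(x + 2)*(x + 3)*(x^3 + 7*x^2 + 12*x) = (x - 5)*(x + 2)*(x + 3)*(x + 4)*(x^2 + 3*x) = (x - 5)*(x + 2)*(x + 3)^2*(x + 4)*(x)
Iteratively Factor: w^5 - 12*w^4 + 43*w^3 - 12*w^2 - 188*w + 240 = (w - 4)*(w^4 - 8*w^3 + 11*w^2 + 32*w - 60) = (w - 4)*(w - 3)*(w^3 - 5*w^2 - 4*w + 20) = (w - 5)*(w - 4)*(w - 3)*(w^2 - 4) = (w - 5)*(w - 4)*(w - 3)*(w + 2)*(w - 2)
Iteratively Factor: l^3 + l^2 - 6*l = (l)*(l^2 + l - 6) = l*(l + 3)*(l - 2)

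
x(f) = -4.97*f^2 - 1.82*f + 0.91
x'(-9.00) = 87.64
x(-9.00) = -385.28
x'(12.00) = -121.10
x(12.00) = -736.61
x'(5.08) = -52.32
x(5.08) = -136.59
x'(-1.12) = 9.31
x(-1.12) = -3.29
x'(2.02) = -21.90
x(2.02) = -23.05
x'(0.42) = -5.99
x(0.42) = -0.73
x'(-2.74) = 25.42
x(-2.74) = -31.42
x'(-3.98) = 37.74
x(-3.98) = -70.57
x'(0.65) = -8.28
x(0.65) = -2.37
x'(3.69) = -38.50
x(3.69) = -73.48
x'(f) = -9.94*f - 1.82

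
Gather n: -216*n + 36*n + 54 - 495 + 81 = -180*n - 360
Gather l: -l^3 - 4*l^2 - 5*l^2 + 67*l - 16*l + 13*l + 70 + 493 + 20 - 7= -l^3 - 9*l^2 + 64*l + 576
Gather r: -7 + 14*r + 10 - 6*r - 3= 8*r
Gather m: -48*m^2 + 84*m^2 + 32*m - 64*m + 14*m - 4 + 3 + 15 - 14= 36*m^2 - 18*m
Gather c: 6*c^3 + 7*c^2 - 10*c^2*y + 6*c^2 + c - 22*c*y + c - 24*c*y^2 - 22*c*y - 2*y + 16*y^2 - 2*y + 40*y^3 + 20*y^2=6*c^3 + c^2*(13 - 10*y) + c*(-24*y^2 - 44*y + 2) + 40*y^3 + 36*y^2 - 4*y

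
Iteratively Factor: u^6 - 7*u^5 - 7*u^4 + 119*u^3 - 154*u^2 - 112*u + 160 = (u - 1)*(u^5 - 6*u^4 - 13*u^3 + 106*u^2 - 48*u - 160) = (u - 1)*(u + 1)*(u^4 - 7*u^3 - 6*u^2 + 112*u - 160) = (u - 1)*(u + 1)*(u + 4)*(u^3 - 11*u^2 + 38*u - 40) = (u - 4)*(u - 1)*(u + 1)*(u + 4)*(u^2 - 7*u + 10) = (u - 4)*(u - 2)*(u - 1)*(u + 1)*(u + 4)*(u - 5)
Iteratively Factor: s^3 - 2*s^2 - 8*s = (s)*(s^2 - 2*s - 8) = s*(s + 2)*(s - 4)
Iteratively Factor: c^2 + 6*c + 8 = (c + 2)*(c + 4)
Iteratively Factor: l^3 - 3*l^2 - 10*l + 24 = (l + 3)*(l^2 - 6*l + 8) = (l - 2)*(l + 3)*(l - 4)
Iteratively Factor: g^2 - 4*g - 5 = (g - 5)*(g + 1)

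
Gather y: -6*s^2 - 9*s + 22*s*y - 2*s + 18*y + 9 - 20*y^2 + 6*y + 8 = -6*s^2 - 11*s - 20*y^2 + y*(22*s + 24) + 17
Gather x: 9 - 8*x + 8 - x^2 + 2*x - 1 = -x^2 - 6*x + 16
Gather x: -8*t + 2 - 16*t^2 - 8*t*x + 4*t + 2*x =-16*t^2 - 4*t + x*(2 - 8*t) + 2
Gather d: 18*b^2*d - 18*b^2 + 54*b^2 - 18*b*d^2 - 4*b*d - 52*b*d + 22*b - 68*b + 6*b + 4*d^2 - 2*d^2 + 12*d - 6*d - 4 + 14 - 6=36*b^2 - 40*b + d^2*(2 - 18*b) + d*(18*b^2 - 56*b + 6) + 4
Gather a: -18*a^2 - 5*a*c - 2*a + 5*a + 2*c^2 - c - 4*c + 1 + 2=-18*a^2 + a*(3 - 5*c) + 2*c^2 - 5*c + 3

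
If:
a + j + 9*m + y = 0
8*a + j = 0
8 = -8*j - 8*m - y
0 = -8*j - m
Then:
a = 8/121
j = -64/121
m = 512/121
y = -4552/121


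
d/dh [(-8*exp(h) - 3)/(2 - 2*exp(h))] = -11/(8*sinh(h/2)^2)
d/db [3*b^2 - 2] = 6*b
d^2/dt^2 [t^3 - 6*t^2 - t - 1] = 6*t - 12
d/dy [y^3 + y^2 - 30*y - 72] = 3*y^2 + 2*y - 30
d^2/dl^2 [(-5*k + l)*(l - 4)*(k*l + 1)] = -10*k^2 + 6*k*l - 8*k + 2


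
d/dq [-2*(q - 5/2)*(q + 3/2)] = 2 - 4*q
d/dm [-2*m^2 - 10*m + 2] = -4*m - 10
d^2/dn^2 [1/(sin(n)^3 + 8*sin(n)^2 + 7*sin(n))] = (-9*sin(n)^2 - 79*sin(n) - 179 + 139/sin(n) + 238/sin(n)^2 + 98/sin(n)^3)/((sin(n) + 1)^2*(sin(n) + 7)^3)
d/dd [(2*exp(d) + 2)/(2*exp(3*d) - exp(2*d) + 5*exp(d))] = 2*(-4*exp(3*d) - 5*exp(2*d) + 2*exp(d) - 5)*exp(-d)/(4*exp(4*d) - 4*exp(3*d) + 21*exp(2*d) - 10*exp(d) + 25)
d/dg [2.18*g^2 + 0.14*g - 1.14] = 4.36*g + 0.14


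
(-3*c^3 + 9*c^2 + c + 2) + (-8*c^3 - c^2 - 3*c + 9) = -11*c^3 + 8*c^2 - 2*c + 11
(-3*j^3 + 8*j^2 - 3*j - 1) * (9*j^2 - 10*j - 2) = -27*j^5 + 102*j^4 - 101*j^3 + 5*j^2 + 16*j + 2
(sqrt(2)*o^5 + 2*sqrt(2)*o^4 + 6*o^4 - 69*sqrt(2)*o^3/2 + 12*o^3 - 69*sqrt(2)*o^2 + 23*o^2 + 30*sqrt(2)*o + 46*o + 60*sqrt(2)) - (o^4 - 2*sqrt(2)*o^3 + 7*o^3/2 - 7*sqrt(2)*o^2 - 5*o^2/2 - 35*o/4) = sqrt(2)*o^5 + 2*sqrt(2)*o^4 + 5*o^4 - 65*sqrt(2)*o^3/2 + 17*o^3/2 - 62*sqrt(2)*o^2 + 51*o^2/2 + 30*sqrt(2)*o + 219*o/4 + 60*sqrt(2)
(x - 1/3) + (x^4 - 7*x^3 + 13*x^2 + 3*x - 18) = x^4 - 7*x^3 + 13*x^2 + 4*x - 55/3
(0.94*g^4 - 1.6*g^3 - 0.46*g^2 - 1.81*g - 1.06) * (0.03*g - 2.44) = 0.0282*g^5 - 2.3416*g^4 + 3.8902*g^3 + 1.0681*g^2 + 4.3846*g + 2.5864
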